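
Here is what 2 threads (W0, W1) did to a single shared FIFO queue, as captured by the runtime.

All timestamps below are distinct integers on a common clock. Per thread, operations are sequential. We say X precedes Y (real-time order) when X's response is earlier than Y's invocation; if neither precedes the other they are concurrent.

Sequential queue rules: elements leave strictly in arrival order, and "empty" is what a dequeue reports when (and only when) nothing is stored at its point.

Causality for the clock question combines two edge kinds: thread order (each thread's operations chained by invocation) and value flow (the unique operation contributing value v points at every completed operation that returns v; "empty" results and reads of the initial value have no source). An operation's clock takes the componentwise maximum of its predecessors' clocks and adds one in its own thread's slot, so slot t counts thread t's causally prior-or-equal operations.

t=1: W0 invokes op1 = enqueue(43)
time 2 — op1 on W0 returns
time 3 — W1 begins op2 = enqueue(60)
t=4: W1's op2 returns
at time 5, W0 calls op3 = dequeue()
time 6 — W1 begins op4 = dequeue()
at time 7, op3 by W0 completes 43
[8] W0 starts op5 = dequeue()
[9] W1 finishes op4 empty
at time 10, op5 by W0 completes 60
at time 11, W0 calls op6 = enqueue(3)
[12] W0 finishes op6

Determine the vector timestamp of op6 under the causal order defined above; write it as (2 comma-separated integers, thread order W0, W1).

op2, invoked 3, has no incoming edges; only W1's bump applies → (0, 1)
op1, invoked 1, has no incoming edges; only W0's bump applies → (1, 0)
invoked at 6, op4 merges VC(op2)=(0, 1) and bumps W1's slot → (0, 2)
invoked at 5, op3 merges VC(op1)=(1, 0) and bumps W0's slot → (2, 0)
invoked at 8, op5 merges VC(op2)=(0, 1), VC(op3)=(2, 0) and bumps W0's slot → (3, 1)
invoked at 11, op6 merges VC(op5)=(3, 1) and bumps W0's slot → (4, 1)
target: VC(op6) = (4, 1)

(4, 1)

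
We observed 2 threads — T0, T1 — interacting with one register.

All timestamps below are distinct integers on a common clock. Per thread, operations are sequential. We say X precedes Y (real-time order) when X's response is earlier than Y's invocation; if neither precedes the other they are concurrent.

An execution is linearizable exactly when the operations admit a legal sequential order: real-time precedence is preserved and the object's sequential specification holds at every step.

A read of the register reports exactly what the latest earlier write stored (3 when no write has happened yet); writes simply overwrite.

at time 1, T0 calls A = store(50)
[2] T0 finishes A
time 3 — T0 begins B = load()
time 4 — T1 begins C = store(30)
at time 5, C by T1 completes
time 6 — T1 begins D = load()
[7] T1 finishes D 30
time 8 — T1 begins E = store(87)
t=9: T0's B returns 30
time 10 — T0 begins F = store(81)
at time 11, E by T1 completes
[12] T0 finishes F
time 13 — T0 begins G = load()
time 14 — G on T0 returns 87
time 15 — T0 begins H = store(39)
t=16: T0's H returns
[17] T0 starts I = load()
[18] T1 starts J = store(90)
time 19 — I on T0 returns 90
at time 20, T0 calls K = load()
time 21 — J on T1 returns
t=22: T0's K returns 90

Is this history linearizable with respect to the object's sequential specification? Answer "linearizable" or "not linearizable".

linearizable

one valid linearization: A, C, B, D, F, E, G, H, J, I, K
1. A store(50), leaving value 50
2. C store(30), leaving value 30
3. B load() → 30, leaving value 30
4. D load() → 30, leaving value 30
5. F store(81), leaving value 81
6. E store(87), leaving value 87
7. G load() → 87, leaving value 87
8. H store(39), leaving value 39
9. J store(90), leaving value 90
10. I load() → 90, leaving value 90
11. K load() → 90, leaving value 90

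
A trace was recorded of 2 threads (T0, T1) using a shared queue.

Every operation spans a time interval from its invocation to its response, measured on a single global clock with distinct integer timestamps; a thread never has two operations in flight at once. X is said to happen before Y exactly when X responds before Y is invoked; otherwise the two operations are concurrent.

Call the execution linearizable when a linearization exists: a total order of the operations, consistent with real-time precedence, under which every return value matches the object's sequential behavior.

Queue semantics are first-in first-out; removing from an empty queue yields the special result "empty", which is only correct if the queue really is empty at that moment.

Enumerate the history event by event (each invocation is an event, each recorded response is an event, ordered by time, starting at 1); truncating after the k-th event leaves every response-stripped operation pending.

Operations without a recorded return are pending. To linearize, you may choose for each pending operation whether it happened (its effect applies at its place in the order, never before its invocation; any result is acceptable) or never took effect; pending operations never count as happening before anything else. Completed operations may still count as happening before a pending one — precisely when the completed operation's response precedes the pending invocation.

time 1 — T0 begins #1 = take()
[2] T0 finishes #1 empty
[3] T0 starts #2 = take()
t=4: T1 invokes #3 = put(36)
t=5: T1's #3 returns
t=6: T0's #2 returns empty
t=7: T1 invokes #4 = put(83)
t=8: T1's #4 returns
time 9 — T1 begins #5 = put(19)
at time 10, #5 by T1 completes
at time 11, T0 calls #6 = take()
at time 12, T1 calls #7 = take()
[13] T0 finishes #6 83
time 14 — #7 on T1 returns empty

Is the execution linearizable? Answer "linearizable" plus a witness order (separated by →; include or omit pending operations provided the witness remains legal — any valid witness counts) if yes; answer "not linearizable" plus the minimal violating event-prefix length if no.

not linearizable — minimal violating prefix: 14 events

the violation lands at event 14, #7's response at time 14: events 1..13 linearize, events 1..14 do not
every one of the 4 real-time-consistent orders over 7 completed queue ops fails the sequential spec
take #1, #2, #3, #4, #5, #6, #7: step 6 already fails, because #6 take() → 83 cannot occur there
take #1, #2, #3, #4, #5, #7, #6: step 6 already fails, because #7 take() → empty cannot occur there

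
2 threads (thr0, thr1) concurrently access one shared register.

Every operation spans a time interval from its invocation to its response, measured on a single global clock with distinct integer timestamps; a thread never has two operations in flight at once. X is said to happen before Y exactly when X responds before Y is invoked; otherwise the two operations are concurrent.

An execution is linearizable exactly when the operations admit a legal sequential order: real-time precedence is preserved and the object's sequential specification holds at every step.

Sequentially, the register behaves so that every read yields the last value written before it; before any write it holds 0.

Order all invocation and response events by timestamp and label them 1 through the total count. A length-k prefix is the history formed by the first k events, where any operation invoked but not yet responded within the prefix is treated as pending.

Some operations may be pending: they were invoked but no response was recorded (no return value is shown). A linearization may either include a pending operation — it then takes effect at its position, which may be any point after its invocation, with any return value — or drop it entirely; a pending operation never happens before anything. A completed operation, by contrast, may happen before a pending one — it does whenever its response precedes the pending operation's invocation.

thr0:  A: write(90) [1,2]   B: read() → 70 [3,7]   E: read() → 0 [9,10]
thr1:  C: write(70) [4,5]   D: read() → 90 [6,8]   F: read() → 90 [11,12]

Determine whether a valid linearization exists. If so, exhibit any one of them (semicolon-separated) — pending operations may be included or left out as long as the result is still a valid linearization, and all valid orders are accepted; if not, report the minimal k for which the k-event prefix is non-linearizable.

prefix check: 1..7 passes, 1..8 fails once D's time-8 response joins
real-time-consistent orders of the 4 completed operations: 3 — all fail the register replay
e.g. A, B, C, D: illegal at step 2, since B read() → 70 cannot apply there
e.g. A, C, B, D: illegal at step 4, since D read() → 90 cannot apply there

not linearizable — minimal violating prefix: 8 events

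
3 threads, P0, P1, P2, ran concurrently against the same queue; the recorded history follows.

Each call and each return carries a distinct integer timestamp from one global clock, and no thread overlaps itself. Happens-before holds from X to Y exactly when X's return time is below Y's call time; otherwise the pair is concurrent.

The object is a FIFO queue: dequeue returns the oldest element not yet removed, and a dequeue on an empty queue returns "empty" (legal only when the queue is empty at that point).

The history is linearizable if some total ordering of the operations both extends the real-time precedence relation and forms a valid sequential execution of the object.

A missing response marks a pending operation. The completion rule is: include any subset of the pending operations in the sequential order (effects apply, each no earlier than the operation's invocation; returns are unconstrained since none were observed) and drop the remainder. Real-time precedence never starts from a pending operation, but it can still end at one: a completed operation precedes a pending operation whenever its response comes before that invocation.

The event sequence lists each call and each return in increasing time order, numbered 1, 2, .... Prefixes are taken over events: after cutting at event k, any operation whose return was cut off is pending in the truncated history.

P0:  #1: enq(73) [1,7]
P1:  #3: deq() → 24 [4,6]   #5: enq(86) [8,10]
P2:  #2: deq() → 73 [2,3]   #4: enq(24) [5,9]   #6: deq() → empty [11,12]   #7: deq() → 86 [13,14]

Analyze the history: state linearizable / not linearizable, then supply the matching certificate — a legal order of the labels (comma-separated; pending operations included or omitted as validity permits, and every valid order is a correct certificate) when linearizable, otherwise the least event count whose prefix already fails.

prefix check: 1..11 passes, 1..12 fails once #6's time-12 response joins
11 orders of the 6 completed queue ops respect real time; none is legal
e.g. #1, #2, #3, #4, #5, #6: illegal at step 3, since #3 deq() → 24 cannot apply there
e.g. #1, #2, #3, #5, #4, #6: illegal at step 3, since #3 deq() → 24 cannot apply there

not linearizable — minimal violating prefix: 12 events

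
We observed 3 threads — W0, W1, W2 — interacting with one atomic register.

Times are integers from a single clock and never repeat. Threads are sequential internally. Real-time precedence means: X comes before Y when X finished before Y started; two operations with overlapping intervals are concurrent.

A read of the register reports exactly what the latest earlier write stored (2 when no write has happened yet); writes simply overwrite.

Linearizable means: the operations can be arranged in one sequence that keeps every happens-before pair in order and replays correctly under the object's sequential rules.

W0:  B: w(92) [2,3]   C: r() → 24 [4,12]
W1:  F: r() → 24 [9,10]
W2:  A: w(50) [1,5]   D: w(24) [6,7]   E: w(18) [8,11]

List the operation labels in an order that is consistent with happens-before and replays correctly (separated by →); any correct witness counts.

A → B → D → C → F → E

1. A w(50), leaving value 50
2. B w(92), leaving value 92
3. D w(24), leaving value 24
4. C r() → 24, leaving value 24
5. F r() → 24, leaving value 24
6. E w(18), leaving value 18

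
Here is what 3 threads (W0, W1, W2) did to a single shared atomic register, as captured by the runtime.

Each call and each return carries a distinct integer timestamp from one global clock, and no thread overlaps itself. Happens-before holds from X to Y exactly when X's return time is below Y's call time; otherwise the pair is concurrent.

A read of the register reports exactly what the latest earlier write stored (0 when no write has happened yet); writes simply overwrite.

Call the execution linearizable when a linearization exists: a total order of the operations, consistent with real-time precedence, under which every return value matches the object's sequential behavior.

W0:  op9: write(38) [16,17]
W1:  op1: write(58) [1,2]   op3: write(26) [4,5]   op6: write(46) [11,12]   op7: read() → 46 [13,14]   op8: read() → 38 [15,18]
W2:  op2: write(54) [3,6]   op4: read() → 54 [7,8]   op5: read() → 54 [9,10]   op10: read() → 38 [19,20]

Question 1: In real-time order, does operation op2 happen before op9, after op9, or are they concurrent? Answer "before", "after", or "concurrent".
Answer: before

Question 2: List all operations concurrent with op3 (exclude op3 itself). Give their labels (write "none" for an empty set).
Answer: op2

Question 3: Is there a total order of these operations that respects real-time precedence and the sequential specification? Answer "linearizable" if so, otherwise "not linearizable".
a witness: op1, op3, op2, op4, op5, op6, op7, op9, op8, op10
step 1: op1 write(58) — value 58
step 2: op3 write(26) — value 26
step 3: op2 write(54) — value 54
step 4: op4 read() → 54 — value 54
step 5: op5 read() → 54 — value 54
step 6: op6 write(46) — value 46
step 7: op7 read() → 46 — value 46
step 8: op9 write(38) — value 38
step 9: op8 read() → 38 — value 38
step 10: op10 read() → 38 — value 38

linearizable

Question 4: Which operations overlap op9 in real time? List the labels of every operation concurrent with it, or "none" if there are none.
Answer: op8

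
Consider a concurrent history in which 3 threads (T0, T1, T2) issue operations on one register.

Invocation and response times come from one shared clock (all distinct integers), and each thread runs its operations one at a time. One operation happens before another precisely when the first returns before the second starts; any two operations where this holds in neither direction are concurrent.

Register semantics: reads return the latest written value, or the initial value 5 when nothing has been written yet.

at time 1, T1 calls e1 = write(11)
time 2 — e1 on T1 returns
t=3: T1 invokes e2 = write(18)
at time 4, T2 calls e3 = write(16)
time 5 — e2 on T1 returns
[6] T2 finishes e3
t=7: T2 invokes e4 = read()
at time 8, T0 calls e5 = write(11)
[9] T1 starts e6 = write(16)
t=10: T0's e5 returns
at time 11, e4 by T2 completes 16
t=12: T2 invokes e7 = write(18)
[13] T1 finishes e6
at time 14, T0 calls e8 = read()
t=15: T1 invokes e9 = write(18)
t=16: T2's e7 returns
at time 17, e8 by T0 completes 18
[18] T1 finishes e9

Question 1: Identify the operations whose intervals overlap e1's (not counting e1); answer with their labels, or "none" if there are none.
none

e1 spans [1,2]; an op avoiding the whole window 1..2 is ordered, any other is concurrent
e2 [3,5]: after
e3 [4,6]: after
e4 [7,11]: after
e5 [8,10]: after
e6 [9,13]: after
e7 [12,16]: after
e8 [14,17]: after
e9 [15,18]: after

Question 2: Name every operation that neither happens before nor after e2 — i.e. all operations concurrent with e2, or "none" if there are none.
e3

concurrent with e2 ([3,5]): every op whose interval crosses 3..5
e1 [1,2]: before
e3 [4,6]: concurrent
e4 [7,11]: after
e5 [8,10]: after
e6 [9,13]: after
e7 [12,16]: after
e8 [14,17]: after
e9 [15,18]: after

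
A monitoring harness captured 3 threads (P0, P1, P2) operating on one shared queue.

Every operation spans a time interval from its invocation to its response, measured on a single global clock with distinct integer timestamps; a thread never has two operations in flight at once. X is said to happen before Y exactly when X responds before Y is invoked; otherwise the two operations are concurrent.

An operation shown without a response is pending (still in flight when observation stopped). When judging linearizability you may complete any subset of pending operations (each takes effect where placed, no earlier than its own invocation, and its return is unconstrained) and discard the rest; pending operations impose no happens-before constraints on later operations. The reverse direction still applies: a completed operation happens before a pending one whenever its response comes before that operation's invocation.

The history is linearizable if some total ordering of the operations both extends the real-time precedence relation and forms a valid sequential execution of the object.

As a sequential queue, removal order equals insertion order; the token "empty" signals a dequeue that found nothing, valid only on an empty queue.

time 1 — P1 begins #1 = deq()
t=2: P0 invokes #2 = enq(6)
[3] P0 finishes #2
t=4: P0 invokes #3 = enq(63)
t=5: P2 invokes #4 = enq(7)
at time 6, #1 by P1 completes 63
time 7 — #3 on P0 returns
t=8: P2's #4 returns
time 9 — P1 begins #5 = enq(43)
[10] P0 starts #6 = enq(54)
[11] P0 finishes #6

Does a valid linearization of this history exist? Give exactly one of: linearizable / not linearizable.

not linearizable

already the first 6 events (up to #1's response at time 6) admit no linearization; the first 5 still do
real-time-consistent orders of the 2 completed operations: 2 — all fail the queue replay
no completion choice of the 2 pending operations (#3, #4) rescues it — every subset was tried
one such order, #1, #2 (pending dropped), breaks at step 1 where #1 deq() → 63 is illegal
one such order, #2, #1 (pending dropped), breaks at step 2 where #1 deq() → 63 is illegal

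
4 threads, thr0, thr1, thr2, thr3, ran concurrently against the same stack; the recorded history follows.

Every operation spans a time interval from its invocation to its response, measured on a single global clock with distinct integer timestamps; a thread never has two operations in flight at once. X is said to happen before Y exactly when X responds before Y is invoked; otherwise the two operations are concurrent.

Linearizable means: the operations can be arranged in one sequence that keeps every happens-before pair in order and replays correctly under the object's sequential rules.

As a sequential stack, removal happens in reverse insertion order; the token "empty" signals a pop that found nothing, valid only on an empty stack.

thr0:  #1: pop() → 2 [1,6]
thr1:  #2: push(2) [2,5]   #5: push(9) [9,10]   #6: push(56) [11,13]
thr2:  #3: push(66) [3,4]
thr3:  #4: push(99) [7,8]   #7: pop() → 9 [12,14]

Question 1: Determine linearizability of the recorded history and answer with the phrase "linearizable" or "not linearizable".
one valid linearization: #2, #1, #3, #4, #5, #7, #6
step 1: #2 push(2) — stack <2>
step 2: #1 pop() → 2 — stack <>
step 3: #3 push(66) — stack <66>
step 4: #4 push(99) — stack <66,99>
step 5: #5 push(9) — stack <66,99,9>
step 6: #7 pop() → 9 — stack <66,99>
step 7: #6 push(56) — stack <66,99,56>

linearizable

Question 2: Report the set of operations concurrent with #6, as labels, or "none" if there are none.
overlap test against #6 [11,13]: concurrent iff the interval meets 11..13
#1 [1,6]: before
#2 [2,5]: before
#3 [3,4]: before
#4 [7,8]: before
#5 [9,10]: before
#7 [12,14]: concurrent

#7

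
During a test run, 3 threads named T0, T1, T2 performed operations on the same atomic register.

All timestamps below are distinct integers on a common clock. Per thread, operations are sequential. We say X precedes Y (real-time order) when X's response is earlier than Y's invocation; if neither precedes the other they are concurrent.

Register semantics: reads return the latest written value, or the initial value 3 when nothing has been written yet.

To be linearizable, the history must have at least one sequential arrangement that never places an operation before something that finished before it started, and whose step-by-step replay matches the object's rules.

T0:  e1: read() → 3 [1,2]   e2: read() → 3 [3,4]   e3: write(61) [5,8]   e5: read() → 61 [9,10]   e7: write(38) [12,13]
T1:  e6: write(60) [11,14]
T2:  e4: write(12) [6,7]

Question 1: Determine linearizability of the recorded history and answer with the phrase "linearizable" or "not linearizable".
witness order: e1, e2, e4, e3, e5, e6, e7
step 1: e1 read() → 3 — value 3
step 2: e2 read() → 3 — value 3
step 3: e4 write(12) — value 12
step 4: e3 write(61) — value 61
step 5: e5 read() → 61 — value 61
step 6: e6 write(60) — value 60
step 7: e7 write(38) — value 38

linearizable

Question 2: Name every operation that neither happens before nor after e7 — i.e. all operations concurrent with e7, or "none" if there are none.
concurrent with e7 ([12,13]): every op whose interval crosses 12..13
e1 [1,2]: before
e2 [3,4]: before
e3 [5,8]: before
e4 [6,7]: before
e5 [9,10]: before
e6 [11,14]: concurrent

e6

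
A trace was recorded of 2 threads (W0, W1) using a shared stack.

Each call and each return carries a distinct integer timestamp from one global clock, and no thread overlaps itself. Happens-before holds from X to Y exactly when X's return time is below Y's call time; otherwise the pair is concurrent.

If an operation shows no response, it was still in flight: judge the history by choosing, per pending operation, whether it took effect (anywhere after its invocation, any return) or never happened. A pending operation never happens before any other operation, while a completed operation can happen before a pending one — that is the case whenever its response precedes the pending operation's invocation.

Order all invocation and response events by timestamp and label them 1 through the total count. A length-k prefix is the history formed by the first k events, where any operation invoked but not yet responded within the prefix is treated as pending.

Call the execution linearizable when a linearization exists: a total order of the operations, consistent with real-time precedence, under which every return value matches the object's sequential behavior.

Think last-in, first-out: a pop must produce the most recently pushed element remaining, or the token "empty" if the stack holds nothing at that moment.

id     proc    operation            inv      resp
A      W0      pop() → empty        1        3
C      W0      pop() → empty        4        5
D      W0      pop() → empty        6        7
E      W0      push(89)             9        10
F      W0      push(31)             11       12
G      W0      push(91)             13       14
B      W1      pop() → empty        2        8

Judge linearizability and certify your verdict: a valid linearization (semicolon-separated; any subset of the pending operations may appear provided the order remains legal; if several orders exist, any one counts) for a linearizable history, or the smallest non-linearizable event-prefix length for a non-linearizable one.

linearizable — witness: A; B; C; D; E; F; G

after step 1 (A pop() → empty): stack <>
after step 2 (B pop() → empty): stack <>
after step 3 (C pop() → empty): stack <>
after step 4 (D pop() → empty): stack <>
after step 5 (E push(89)): stack <89>
after step 6 (F push(31)): stack <89,31>
after step 7 (G push(91)): stack <89,31,91>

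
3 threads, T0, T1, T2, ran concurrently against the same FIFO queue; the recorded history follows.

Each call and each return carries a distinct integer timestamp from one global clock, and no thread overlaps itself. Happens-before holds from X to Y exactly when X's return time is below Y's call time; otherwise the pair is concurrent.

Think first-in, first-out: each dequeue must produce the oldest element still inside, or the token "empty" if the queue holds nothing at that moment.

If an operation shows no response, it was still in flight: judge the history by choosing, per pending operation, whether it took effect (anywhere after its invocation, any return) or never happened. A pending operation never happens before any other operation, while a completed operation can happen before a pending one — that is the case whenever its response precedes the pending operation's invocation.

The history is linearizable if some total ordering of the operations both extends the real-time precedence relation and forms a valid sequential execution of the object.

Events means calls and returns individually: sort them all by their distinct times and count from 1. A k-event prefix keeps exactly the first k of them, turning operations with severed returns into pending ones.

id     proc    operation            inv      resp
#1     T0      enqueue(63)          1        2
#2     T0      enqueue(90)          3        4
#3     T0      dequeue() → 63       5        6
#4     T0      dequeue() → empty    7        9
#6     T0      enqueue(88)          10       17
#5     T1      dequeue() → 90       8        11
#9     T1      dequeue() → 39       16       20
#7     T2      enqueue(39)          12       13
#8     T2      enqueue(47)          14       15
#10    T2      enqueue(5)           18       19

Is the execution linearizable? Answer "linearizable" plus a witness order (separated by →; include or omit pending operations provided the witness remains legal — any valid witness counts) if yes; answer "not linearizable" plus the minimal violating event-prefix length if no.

linearizable — witness: #1 → #2 → #3 → #5 → #4 → #7 → #6 → #8 → #9 → #10

after step 1 (#1 enqueue(63)): queue <63>
after step 2 (#2 enqueue(90)): queue <63,90>
after step 3 (#3 dequeue() → 63): queue <90>
after step 4 (#5 dequeue() → 90): queue <>
after step 5 (#4 dequeue() → empty): queue <>
after step 6 (#7 enqueue(39)): queue <39>
after step 7 (#6 enqueue(88)): queue <39,88>
after step 8 (#8 enqueue(47)): queue <39,88,47>
after step 9 (#9 dequeue() → 39): queue <88,47>
after step 10 (#10 enqueue(5)): queue <88,47,5>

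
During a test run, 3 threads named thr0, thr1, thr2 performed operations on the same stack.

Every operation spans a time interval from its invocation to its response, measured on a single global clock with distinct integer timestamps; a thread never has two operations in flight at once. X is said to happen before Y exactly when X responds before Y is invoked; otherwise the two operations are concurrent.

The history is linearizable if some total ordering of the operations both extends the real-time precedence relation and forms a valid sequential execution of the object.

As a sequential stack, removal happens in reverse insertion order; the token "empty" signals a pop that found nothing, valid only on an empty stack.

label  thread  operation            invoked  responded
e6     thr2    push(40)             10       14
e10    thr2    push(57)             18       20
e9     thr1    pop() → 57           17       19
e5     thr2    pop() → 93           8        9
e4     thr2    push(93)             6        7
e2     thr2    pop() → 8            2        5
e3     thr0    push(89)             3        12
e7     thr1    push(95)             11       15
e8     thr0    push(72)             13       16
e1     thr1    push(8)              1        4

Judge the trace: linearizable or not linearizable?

linearizable

witness order: e1, e2, e3, e4, e5, e6, e7, e8, e10, e9
step 1: e1 push(8) — stack <8>
step 2: e2 pop() → 8 — stack <>
step 3: e3 push(89) — stack <89>
step 4: e4 push(93) — stack <89,93>
step 5: e5 pop() → 93 — stack <89>
step 6: e6 push(40) — stack <89,40>
step 7: e7 push(95) — stack <89,40,95>
step 8: e8 push(72) — stack <89,40,95,72>
step 9: e10 push(57) — stack <89,40,95,72,57>
step 10: e9 pop() → 57 — stack <89,40,95,72>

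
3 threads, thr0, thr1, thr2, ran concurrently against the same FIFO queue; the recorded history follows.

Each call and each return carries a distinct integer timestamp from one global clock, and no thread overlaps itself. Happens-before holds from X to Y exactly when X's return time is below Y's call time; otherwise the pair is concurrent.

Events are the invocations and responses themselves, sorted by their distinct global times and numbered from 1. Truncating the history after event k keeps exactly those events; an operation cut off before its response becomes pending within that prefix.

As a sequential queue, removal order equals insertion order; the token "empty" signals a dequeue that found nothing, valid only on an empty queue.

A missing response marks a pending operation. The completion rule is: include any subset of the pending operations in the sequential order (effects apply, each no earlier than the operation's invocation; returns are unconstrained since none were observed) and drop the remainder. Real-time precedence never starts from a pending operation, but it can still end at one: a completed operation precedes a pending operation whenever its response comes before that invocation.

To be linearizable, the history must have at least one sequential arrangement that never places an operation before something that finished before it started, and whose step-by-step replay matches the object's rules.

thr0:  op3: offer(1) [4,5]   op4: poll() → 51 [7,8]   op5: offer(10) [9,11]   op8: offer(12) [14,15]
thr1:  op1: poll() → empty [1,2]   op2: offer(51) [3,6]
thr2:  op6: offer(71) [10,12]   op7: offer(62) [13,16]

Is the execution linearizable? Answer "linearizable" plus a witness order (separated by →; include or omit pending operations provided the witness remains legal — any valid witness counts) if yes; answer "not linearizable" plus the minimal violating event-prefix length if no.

linearizable — witness: op1 → op2 → op3 → op4 → op5 → op6 → op7 → op8

after step 1 (op1 poll() → empty): queue <>
after step 2 (op2 offer(51)): queue <51>
after step 3 (op3 offer(1)): queue <51,1>
after step 4 (op4 poll() → 51): queue <1>
after step 5 (op5 offer(10)): queue <1,10>
after step 6 (op6 offer(71)): queue <1,10,71>
after step 7 (op7 offer(62)): queue <1,10,71,62>
after step 8 (op8 offer(12)): queue <1,10,71,62,12>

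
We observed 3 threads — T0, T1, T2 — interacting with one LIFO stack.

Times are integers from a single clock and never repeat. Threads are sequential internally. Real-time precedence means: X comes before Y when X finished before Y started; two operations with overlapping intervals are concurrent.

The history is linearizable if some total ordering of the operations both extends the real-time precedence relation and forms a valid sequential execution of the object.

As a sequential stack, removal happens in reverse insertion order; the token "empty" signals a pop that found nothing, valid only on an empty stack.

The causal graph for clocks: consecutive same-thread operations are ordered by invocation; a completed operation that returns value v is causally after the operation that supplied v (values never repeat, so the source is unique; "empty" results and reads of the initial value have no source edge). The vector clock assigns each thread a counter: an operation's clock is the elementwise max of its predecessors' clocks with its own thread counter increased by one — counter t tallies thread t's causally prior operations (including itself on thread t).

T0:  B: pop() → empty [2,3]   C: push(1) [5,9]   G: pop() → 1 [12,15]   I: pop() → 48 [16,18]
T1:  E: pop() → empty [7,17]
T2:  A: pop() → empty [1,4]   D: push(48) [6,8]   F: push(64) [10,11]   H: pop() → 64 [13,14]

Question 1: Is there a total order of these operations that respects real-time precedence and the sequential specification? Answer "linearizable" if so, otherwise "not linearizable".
linearizable

one valid linearization: A, B, D, C, F, H, G, I, E
1. A pop() → empty, leaving stack <>
2. B pop() → empty, leaving stack <>
3. D push(48), leaving stack <48>
4. C push(1), leaving stack <48,1>
5. F push(64), leaving stack <48,1,64>
6. H pop() → 64, leaving stack <48,1>
7. G pop() → 1, leaving stack <48>
8. I pop() → 48, leaving stack <>
9. E pop() → empty, leaving stack <>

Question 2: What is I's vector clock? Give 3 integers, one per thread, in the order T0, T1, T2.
(4, 0, 2)

invoked at 1, A has no predecessors; its own T2 bump gives (0, 0, 1)
invoked at 7, E has no predecessors; its own T1 bump gives (0, 1, 0)
invoked at 2, B has no predecessors; its own T0 bump gives (1, 0, 0)
D, invoked 6, takes VC(A)=(0, 0, 1) under max, adds 1 for T2 → (0, 0, 2)
C, invoked 5, takes VC(B)=(1, 0, 0) under max, adds 1 for T0 → (2, 0, 0)
F, invoked 10, takes VC(D)=(0, 0, 2) under max, adds 1 for T2 → (0, 0, 3)
G, invoked 12, takes VC(C)=(2, 0, 0) under max, adds 1 for T0 → (3, 0, 0)
H, invoked 13, takes VC(F)=(0, 0, 3) under max, adds 1 for T2 → (0, 0, 4)
I, invoked 16, takes VC(D)=(0, 0, 2), VC(G)=(3, 0, 0) under max, adds 1 for T0 → (4, 0, 2)
target: VC(I) = (4, 0, 2)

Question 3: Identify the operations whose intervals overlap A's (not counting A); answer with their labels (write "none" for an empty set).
B

concurrent with A ([1,4]): every op whose interval crosses 1..4
B [2,3]: concurrent
C [5,9]: after
D [6,8]: after
E [7,17]: after
F [10,11]: after
G [12,15]: after
H [13,14]: after
I [16,18]: after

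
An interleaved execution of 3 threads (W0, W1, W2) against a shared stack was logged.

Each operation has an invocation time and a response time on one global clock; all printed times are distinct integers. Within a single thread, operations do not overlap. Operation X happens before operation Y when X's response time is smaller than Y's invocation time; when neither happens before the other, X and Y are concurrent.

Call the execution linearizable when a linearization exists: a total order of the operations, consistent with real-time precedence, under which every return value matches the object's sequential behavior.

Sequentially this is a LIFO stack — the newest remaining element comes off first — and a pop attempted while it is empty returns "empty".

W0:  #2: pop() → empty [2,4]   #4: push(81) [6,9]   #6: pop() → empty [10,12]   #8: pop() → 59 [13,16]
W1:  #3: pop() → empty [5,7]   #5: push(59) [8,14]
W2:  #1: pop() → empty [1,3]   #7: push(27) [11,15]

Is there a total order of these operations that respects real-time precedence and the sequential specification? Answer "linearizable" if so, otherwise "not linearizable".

the violation lands at event 12, #6's response at time 12: events 1..11 linearize, events 1..12 do not
real-time-consistent orders of the 5 completed operations: 4 — all fail the stack replay
no completion choice of the 2 pending operations (#5, #7) rescues it — every subset was tried
e.g. #1, #2, #3, #4, #6 (pending dropped): illegal at step 5, since #6 pop() → empty cannot apply there
e.g. #1, #2, #4, #3, #6 (pending dropped): illegal at step 4, since #3 pop() → empty cannot apply there

not linearizable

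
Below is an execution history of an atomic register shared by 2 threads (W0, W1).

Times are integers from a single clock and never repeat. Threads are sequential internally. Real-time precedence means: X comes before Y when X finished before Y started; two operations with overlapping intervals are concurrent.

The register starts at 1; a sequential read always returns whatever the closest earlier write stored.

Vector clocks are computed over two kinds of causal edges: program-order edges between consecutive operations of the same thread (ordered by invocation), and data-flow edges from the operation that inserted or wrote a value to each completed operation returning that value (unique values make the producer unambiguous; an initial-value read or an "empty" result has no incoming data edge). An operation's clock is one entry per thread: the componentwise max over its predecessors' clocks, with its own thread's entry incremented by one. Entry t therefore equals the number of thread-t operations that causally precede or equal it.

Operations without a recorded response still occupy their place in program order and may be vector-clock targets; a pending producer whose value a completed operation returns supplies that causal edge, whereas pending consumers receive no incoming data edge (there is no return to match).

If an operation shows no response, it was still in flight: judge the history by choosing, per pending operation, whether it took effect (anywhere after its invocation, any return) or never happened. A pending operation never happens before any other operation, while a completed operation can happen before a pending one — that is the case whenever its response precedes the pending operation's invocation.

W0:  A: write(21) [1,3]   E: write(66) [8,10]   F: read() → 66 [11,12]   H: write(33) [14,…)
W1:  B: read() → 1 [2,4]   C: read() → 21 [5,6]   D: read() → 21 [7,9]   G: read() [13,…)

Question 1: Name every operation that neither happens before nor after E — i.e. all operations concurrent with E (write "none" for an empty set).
D

concurrent with E ([8,10]): every op whose interval crosses 8..10
A [1,3]: before
B [2,4]: before
C [5,6]: before
D [7,9]: concurrent
F [11,12]: after
G [13,…): after
H [14,…): after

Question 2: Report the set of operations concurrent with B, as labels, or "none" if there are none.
A

overlap test against B [2,4]: concurrent iff the interval meets 2..4
A [1,3]: concurrent
C [5,6]: after
D [7,9]: after
E [8,10]: after
F [11,12]: after
G [13,…): after
H [14,…): after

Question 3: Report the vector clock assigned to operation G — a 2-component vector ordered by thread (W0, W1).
(1, 4)

root op B, invoked 2: fresh clock plus W1's own tick → (0, 1)
root op A, invoked 1: fresh clock plus W0's own tick → (1, 0)
invoked at 8, E merges VC(A)=(1, 0) and bumps W0's slot → (2, 0)
invoked at 5, C merges VC(A)=(1, 0), VC(B)=(0, 1) and bumps W1's slot → (1, 2)
invoked at 11, F merges VC(E)=(2, 0) and bumps W0's slot → (3, 0)
invoked at 7, D merges VC(A)=(1, 0), VC(C)=(1, 2) and bumps W1's slot → (1, 3)
invoked at 14, H merges VC(F)=(3, 0) and bumps W0's slot → (4, 0)
invoked at 13, G merges VC(D)=(1, 3) and bumps W1's slot → (1, 4)
target: VC(G) = (1, 4)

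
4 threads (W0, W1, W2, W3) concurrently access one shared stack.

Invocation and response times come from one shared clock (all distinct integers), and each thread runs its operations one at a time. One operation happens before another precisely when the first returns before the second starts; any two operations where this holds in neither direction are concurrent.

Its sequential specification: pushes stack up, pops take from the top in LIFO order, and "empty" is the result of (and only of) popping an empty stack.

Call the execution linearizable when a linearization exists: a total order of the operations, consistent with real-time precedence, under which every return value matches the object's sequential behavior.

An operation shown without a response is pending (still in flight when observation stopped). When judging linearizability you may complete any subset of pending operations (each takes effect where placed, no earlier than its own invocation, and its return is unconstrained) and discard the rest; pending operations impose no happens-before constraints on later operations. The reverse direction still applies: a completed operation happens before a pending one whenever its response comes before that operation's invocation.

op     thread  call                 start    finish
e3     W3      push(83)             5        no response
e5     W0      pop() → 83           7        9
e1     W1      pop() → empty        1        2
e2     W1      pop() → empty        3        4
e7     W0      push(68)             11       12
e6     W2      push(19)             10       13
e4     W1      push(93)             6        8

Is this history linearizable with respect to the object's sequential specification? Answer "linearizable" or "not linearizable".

linearizable

one valid linearization: e1, e2, e3, e5, e4, e6, e7
1. e1 pop() → empty, leaving stack <>
2. e2 pop() → empty, leaving stack <>
3. e3 push(83) (pending, included), leaving stack <83>
4. e5 pop() → 83, leaving stack <>
5. e4 push(93), leaving stack <93>
6. e6 push(19), leaving stack <93,19>
7. e7 push(68), leaving stack <93,19,68>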